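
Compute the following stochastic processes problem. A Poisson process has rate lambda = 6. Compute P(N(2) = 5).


P(N(t)=k) = (lambda*t)^k * exp(-lambda*t) / k!
lambda*t = 12
= 12^5 * exp(-12) / 5!
= 248832 * 6.1442e-06 / 120
= 0.0127

0.0127


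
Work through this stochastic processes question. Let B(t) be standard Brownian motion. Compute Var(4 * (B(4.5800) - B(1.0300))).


Var(alpha*(B(t)-B(s))) = alpha^2 * (t-s)
= 4^2 * (4.5800 - 1.0300)
= 16 * 3.5500
= 56.8000

56.8000


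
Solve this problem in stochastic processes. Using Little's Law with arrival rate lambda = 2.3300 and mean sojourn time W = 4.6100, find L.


Little's Law: L = lambda * W
= 2.3300 * 4.6100
= 10.7413

10.7413


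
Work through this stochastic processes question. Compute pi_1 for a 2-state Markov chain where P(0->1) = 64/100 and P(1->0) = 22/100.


Stationary distribution: pi_0 = p10/(p01+p10), pi_1 = p01/(p01+p10)
p01 = 0.6400, p10 = 0.2200
pi_1 = 0.7442

0.7442


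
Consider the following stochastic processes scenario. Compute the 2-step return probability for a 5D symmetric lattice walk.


P(return in 2 steps) = P(reverse first step) = 1/(2d)
= 1/10
= 0.1000

0.1000


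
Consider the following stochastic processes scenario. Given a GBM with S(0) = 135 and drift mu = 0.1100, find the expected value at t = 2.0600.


E[S(t)] = S(0) * exp(mu * t)
= 135 * exp(0.1100 * 2.0600)
= 135 * 1.2543
= 169.3343

169.3343


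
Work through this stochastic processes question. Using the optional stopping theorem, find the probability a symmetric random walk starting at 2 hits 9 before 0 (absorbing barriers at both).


By optional stopping theorem: E(M at tau) = M(0) = 2
P(hit 9)*9 + P(hit 0)*0 = 2
P(hit 9) = (2 - 0)/(9 - 0) = 2/9 = 0.2222

0.2222


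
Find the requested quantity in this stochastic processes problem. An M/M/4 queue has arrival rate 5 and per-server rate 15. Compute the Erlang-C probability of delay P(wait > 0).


a = lambda/mu = 0.3333
rho = a/c = 0.0833
Erlang-C formula applied:
C(c,a) = 4.0209e-04

4.0209e-04


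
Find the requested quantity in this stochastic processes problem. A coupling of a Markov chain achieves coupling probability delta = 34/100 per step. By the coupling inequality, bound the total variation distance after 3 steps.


TV distance bound <= (1-delta)^n
= (1 - 0.3400)^3
= 0.6600^3
= 0.2875

0.2875


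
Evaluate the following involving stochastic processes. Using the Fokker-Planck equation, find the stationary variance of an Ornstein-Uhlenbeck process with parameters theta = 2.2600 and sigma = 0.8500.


Stationary variance = sigma^2 / (2*theta)
= 0.8500^2 / (2*2.2600)
= 0.7225 / 4.5200
= 0.1598

0.1598


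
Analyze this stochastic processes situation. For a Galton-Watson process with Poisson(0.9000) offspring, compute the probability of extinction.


Since mu = 0.9000 <= 1, extinction probability = 1.

1.0000


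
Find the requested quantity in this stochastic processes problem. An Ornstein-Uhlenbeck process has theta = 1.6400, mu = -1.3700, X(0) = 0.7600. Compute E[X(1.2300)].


E[X(t)] = mu + (X(0) - mu)*exp(-theta*t)
= -1.3700 + (0.7600 - -1.3700)*exp(-1.6400*1.2300)
= -1.3700 + 2.1300 * 0.1330
= -1.0867

-1.0867


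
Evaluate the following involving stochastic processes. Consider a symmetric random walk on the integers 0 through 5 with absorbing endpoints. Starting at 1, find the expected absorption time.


For symmetric RW on 0,...,N with absorbing barriers, E(i) = i*(N-i)
E(1) = 1 * 4 = 4

4


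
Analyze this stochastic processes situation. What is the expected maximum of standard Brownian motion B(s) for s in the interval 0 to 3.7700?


E(max B(s)) = sqrt(2t/pi)
= sqrt(2*3.7700/pi)
= sqrt(2.4001)
= 1.5492

1.5492


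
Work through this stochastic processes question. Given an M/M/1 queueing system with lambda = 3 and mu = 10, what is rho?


rho = lambda/mu
= 3/10
= 0.3000

0.3000


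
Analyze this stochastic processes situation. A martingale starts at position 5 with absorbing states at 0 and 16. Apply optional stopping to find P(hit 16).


By optional stopping theorem: E(M at tau) = M(0) = 5
P(hit 16)*16 + P(hit 0)*0 = 5
P(hit 16) = (5 - 0)/(16 - 0) = 5/16 = 0.3125

0.3125


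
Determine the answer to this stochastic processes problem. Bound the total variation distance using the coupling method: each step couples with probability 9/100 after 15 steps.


TV distance bound <= (1-delta)^n
= (1 - 0.0900)^15
= 0.9100^15
= 0.2430

0.2430


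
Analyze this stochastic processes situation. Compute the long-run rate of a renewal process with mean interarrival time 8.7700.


Long-run renewal rate = 1/E(X)
= 1/8.7700
= 0.1140

0.1140


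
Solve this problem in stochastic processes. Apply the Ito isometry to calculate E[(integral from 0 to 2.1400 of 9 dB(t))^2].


By Ito isometry: E[(int f dB)^2] = int f^2 dt
= 9^2 * 2.1400
= 81 * 2.1400 = 173.3400

173.3400


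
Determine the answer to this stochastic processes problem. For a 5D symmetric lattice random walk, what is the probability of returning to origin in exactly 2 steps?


P(return in 2 steps) = P(reverse first step) = 1/(2d)
= 1/10
= 0.1000

0.1000


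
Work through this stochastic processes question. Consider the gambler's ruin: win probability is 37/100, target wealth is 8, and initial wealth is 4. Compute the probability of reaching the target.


Gambler's ruin formula:
r = q/p = 0.6300/0.3700 = 1.7027
P(win) = (1 - r^i)/(1 - r^N)
= (1 - 1.7027^4)/(1 - 1.7027^8)
= 0.1063

0.1063


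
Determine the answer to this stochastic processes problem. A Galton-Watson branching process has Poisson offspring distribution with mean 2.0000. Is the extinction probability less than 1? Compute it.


Since mu = 2.0000 > 1, extinction prob q < 1.
Solve s = exp(mu*(s-1)) iteratively.
q = 0.2032

0.2032


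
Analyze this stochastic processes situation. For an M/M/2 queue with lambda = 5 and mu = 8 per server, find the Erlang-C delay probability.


a = lambda/mu = 0.6250
rho = a/c = 0.3125
Erlang-C formula applied:
C(c,a) = 0.1488

0.1488


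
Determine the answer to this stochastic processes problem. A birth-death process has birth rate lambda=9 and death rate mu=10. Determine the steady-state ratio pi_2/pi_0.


For birth-death process, pi_n/pi_0 = (lambda/mu)^n
= (9/10)^2
= 0.8100

0.8100


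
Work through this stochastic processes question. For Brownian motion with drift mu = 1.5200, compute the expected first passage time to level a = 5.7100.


Expected first passage time = a/mu
= 5.7100/1.5200
= 3.7566

3.7566


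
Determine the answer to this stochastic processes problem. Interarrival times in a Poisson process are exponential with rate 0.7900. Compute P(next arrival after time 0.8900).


P(X > t) = exp(-lambda * t)
= exp(-0.7900 * 0.8900)
= exp(-0.7031) = 0.4950

0.4950


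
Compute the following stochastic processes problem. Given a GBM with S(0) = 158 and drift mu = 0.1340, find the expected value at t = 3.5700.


E[S(t)] = S(0) * exp(mu * t)
= 158 * exp(0.1340 * 3.5700)
= 158 * 1.6135
= 254.9264

254.9264


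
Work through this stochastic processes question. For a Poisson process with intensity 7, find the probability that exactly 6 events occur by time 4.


P(N(t)=k) = (lambda*t)^k * exp(-lambda*t) / k!
lambda*t = 28
= 28^6 * exp(-28) / 6!
= 481890304 * 6.9144e-13 / 720
= 4.6278e-07

4.6278e-07


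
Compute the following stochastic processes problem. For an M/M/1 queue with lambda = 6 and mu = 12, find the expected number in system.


rho = 6/12 = 0.5000
L = rho/(1-rho)
= 0.5000/0.5000
= 1.0000

1.0000


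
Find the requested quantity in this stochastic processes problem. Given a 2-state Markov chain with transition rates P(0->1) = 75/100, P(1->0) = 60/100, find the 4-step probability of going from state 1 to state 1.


Computing P^4 by matrix multiplication.
P = [[0.2500, 0.7500], [0.6000, 0.4000]]
After raising P to the power 4:
P^4(1,1) = 0.5622

0.5622


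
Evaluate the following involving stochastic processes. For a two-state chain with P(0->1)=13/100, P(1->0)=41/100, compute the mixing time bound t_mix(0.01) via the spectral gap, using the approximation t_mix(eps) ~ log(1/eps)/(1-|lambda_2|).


lambda_2 = |1 - p01 - p10| = |1 - 0.1300 - 0.4100| = 0.4600
t_mix ~ log(1/eps)/(1 - |lambda_2|)
= log(100)/(1 - 0.4600) = 4.6052/0.5400
= 8.5281

8.5281


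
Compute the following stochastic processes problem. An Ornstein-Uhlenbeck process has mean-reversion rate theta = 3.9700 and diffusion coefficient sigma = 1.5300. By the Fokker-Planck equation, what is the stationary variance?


Stationary variance = sigma^2 / (2*theta)
= 1.5300^2 / (2*3.9700)
= 2.3409 / 7.9400
= 0.2948

0.2948


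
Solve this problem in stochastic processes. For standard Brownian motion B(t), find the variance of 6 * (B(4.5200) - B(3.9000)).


Var(alpha*(B(t)-B(s))) = alpha^2 * (t-s)
= 6^2 * (4.5200 - 3.9000)
= 36 * 0.6200
= 22.3200

22.3200


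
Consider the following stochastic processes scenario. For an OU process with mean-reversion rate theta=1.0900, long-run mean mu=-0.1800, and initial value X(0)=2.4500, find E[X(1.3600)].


E[X(t)] = mu + (X(0) - mu)*exp(-theta*t)
= -0.1800 + (2.4500 - -0.1800)*exp(-1.0900*1.3600)
= -0.1800 + 2.6300 * 0.2271
= 0.4173

0.4173


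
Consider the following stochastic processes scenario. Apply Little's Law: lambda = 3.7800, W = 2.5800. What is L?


Little's Law: L = lambda * W
= 3.7800 * 2.5800
= 9.7524

9.7524


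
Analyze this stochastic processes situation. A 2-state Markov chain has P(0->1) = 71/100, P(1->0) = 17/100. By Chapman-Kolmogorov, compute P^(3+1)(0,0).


P^4 = P^3 * P^1
Computing via matrix multiplication of the transition matrix.
Entry (0,0) of P^4 = 0.1933

0.1933


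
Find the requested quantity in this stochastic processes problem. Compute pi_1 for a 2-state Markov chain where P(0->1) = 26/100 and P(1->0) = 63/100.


Stationary distribution: pi_0 = p10/(p01+p10), pi_1 = p01/(p01+p10)
p01 = 0.2600, p10 = 0.6300
pi_1 = 0.2921

0.2921


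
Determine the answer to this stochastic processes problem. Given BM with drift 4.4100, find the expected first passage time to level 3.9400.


Expected first passage time = a/mu
= 3.9400/4.4100
= 0.8934

0.8934


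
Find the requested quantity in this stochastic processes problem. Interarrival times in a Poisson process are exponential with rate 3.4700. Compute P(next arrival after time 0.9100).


P(X > t) = exp(-lambda * t)
= exp(-3.4700 * 0.9100)
= exp(-3.1577) = 0.0425

0.0425


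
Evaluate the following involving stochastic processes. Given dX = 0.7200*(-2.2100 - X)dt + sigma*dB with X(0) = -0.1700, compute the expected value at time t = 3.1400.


E[X(t)] = mu + (X(0) - mu)*exp(-theta*t)
= -2.2100 + (-0.1700 - -2.2100)*exp(-0.7200*3.1400)
= -2.2100 + 2.0400 * 0.1043
= -1.9973

-1.9973


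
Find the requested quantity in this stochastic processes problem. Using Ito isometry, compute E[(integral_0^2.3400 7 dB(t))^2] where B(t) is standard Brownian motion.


By Ito isometry: E[(int f dB)^2] = int f^2 dt
= 7^2 * 2.3400
= 49 * 2.3400 = 114.6600

114.6600


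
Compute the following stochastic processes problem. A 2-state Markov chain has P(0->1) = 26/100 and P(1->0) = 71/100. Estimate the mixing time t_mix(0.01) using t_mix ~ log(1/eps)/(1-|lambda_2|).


lambda_2 = |1 - p01 - p10| = |1 - 0.2600 - 0.7100| = 0.0300
t_mix ~ log(1/eps)/(1 - |lambda_2|)
= log(100)/(1 - 0.0300) = 4.6052/0.9700
= 4.7476

4.7476


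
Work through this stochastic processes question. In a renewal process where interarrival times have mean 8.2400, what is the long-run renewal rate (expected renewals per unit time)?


Long-run renewal rate = 1/E(X)
= 1/8.2400
= 0.1214

0.1214


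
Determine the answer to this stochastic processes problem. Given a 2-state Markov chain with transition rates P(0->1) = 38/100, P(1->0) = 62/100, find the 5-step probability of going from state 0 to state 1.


Computing P^5 by matrix multiplication.
P = [[0.6200, 0.3800], [0.6200, 0.3800]]
After raising P to the power 5:
P^5(0,1) = 0.3800

0.3800


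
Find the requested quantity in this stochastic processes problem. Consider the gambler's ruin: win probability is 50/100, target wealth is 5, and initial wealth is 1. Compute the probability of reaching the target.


p = 1/2: P(win) = i/N = 1/5
= 0.2000

0.2000


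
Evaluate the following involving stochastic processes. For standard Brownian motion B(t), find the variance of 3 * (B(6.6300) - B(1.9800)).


Var(alpha*(B(t)-B(s))) = alpha^2 * (t-s)
= 3^2 * (6.6300 - 1.9800)
= 9 * 4.6500
= 41.8500

41.8500


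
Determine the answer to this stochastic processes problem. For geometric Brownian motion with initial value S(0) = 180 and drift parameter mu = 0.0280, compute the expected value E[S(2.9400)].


E[S(t)] = S(0) * exp(mu * t)
= 180 * exp(0.0280 * 2.9400)
= 180 * 1.0858
= 195.4446

195.4446


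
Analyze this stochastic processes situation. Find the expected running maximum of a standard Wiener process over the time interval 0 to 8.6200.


E(max B(s)) = sqrt(2t/pi)
= sqrt(2*8.6200/pi)
= sqrt(5.4877)
= 2.3426

2.3426


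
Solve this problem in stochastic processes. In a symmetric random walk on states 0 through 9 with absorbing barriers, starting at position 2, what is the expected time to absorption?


For symmetric RW on 0,...,N with absorbing barriers, E(i) = i*(N-i)
E(2) = 2 * 7 = 14

14


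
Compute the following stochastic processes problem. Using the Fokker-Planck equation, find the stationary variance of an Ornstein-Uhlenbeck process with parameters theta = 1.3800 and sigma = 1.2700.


Stationary variance = sigma^2 / (2*theta)
= 1.2700^2 / (2*1.3800)
= 1.6129 / 2.7600
= 0.5844

0.5844


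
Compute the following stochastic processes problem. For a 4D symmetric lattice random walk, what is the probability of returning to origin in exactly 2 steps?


P(return in 2 steps) = P(reverse first step) = 1/(2d)
= 1/8
= 0.1250

0.1250


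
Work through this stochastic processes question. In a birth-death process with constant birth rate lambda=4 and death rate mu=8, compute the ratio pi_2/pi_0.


For birth-death process, pi_n/pi_0 = (lambda/mu)^n
= (4/8)^2
= 0.2500

0.2500


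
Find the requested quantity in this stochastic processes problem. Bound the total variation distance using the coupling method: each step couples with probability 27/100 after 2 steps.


TV distance bound <= (1-delta)^n
= (1 - 0.2700)^2
= 0.7300^2
= 0.5329

0.5329


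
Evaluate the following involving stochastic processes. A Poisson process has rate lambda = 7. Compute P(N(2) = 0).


P(N(t)=k) = (lambda*t)^k * exp(-lambda*t) / k!
lambda*t = 14
= 14^0 * exp(-14) / 0!
= 1 * 8.3153e-07 / 1
= 8.3153e-07

8.3153e-07


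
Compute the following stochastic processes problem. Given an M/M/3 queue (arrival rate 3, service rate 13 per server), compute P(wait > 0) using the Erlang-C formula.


a = lambda/mu = 0.2308
rho = a/c = 0.0769
Erlang-C formula applied:
C(c,a) = 0.0018

0.0018


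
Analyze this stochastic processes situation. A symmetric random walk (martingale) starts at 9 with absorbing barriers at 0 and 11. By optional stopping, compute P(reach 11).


By optional stopping theorem: E(M at tau) = M(0) = 9
P(hit 11)*11 + P(hit 0)*0 = 9
P(hit 11) = (9 - 0)/(11 - 0) = 9/11 = 0.8182

0.8182


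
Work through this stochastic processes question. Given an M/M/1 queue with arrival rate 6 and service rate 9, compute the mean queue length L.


rho = 6/9 = 0.6667
L = rho/(1-rho)
= 0.6667/0.3333
= 2.0000

2.0000


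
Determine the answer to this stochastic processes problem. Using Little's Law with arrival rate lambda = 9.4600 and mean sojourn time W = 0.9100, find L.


Little's Law: L = lambda * W
= 9.4600 * 0.9100
= 8.6086

8.6086


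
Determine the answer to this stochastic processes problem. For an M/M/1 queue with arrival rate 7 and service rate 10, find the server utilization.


rho = lambda/mu
= 7/10
= 0.7000

0.7000


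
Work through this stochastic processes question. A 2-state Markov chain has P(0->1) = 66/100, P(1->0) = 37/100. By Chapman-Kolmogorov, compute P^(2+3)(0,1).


P^5 = P^2 * P^3
Computing via matrix multiplication of the transition matrix.
Entry (0,1) of P^5 = 0.6408

0.6408


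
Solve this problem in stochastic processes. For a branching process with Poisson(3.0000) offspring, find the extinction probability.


Since mu = 3.0000 > 1, extinction prob q < 1.
Solve s = exp(mu*(s-1)) iteratively.
q = 0.0595

0.0595


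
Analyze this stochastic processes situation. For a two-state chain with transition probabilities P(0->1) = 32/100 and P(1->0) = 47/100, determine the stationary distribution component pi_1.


Stationary distribution: pi_0 = p10/(p01+p10), pi_1 = p01/(p01+p10)
p01 = 0.3200, p10 = 0.4700
pi_1 = 0.4051

0.4051


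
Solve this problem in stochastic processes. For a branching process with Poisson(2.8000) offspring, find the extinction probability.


Since mu = 2.8000 > 1, extinction prob q < 1.
Solve s = exp(mu*(s-1)) iteratively.
q = 0.0750

0.0750


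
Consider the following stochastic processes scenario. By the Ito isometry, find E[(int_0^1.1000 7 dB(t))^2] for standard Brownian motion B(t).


By Ito isometry: E[(int f dB)^2] = int f^2 dt
= 7^2 * 1.1000
= 49 * 1.1000 = 53.9000

53.9000


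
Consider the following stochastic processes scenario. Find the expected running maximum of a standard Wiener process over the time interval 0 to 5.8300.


E(max B(s)) = sqrt(2t/pi)
= sqrt(2*5.8300/pi)
= sqrt(3.7115)
= 1.9265

1.9265


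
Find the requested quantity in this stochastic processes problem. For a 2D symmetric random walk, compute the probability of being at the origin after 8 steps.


P = C(8,4)^2 / 4^8
= 70^2 / 65536
= 4900 / 65536
= 0.0748

0.0748


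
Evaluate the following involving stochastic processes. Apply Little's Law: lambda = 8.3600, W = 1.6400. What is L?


Little's Law: L = lambda * W
= 8.3600 * 1.6400
= 13.7104

13.7104


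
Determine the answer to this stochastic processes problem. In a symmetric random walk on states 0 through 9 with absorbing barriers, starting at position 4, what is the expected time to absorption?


For symmetric RW on 0,...,N with absorbing barriers, E(i) = i*(N-i)
E(4) = 4 * 5 = 20

20


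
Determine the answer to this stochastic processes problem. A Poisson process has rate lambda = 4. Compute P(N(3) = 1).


P(N(t)=k) = (lambda*t)^k * exp(-lambda*t) / k!
lambda*t = 12
= 12^1 * exp(-12) / 1!
= 12 * 6.1442e-06 / 1
= 7.3731e-05

7.3731e-05


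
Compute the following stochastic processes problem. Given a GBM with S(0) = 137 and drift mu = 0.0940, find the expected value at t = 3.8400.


E[S(t)] = S(0) * exp(mu * t)
= 137 * exp(0.0940 * 3.8400)
= 137 * 1.4347
= 196.5547

196.5547


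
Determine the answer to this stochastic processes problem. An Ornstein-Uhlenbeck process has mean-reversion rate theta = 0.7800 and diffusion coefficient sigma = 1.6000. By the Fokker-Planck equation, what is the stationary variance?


Stationary variance = sigma^2 / (2*theta)
= 1.6000^2 / (2*0.7800)
= 2.5600 / 1.5600
= 1.6410

1.6410


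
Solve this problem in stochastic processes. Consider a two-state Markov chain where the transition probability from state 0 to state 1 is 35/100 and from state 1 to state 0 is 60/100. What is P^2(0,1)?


Computing P^2 by matrix multiplication.
P = [[0.6500, 0.3500], [0.6000, 0.4000]]
After raising P to the power 2:
P^2(0,1) = 0.3675

0.3675


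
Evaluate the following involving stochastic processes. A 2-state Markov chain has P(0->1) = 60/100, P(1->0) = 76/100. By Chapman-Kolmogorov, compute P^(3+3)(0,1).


P^6 = P^3 * P^3
Computing via matrix multiplication of the transition matrix.
Entry (0,1) of P^6 = 0.4402

0.4402


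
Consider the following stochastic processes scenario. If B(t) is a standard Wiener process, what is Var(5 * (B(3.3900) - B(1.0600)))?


Var(alpha*(B(t)-B(s))) = alpha^2 * (t-s)
= 5^2 * (3.3900 - 1.0600)
= 25 * 2.3300
= 58.2500

58.2500


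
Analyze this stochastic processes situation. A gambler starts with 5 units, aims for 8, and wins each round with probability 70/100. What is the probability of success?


Gambler's ruin formula:
r = q/p = 0.3000/0.7000 = 0.4286
P(win) = (1 - r^i)/(1 - r^N)
= (1 - 0.4286^5)/(1 - 0.4286^8)
= 0.9867

0.9867


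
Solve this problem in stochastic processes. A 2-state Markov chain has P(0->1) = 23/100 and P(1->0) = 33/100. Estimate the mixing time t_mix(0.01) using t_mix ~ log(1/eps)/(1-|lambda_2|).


lambda_2 = |1 - p01 - p10| = |1 - 0.2300 - 0.3300| = 0.4400
t_mix ~ log(1/eps)/(1 - |lambda_2|)
= log(100)/(1 - 0.4400) = 4.6052/0.5600
= 8.2235

8.2235


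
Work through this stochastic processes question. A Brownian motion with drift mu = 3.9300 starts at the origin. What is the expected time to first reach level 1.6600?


Expected first passage time = a/mu
= 1.6600/3.9300
= 0.4224

0.4224


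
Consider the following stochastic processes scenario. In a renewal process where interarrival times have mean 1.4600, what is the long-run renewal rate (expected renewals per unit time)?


Long-run renewal rate = 1/E(X)
= 1/1.4600
= 0.6849

0.6849


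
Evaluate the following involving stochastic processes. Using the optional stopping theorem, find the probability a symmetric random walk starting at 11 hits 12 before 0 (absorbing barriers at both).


By optional stopping theorem: E(M at tau) = M(0) = 11
P(hit 12)*12 + P(hit 0)*0 = 11
P(hit 12) = (11 - 0)/(12 - 0) = 11/12 = 0.9167

0.9167


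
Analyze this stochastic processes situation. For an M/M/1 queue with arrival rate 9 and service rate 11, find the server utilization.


rho = lambda/mu
= 9/11
= 0.8182

0.8182


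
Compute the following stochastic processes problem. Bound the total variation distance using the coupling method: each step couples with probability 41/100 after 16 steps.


TV distance bound <= (1-delta)^n
= (1 - 0.4100)^16
= 0.5900^16
= 2.1559e-04

2.1559e-04


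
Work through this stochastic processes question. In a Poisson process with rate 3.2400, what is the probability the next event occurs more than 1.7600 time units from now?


P(X > t) = exp(-lambda * t)
= exp(-3.2400 * 1.7600)
= exp(-5.7024) = 0.0033

0.0033


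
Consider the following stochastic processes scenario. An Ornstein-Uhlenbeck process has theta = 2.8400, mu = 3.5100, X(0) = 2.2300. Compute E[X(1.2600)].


E[X(t)] = mu + (X(0) - mu)*exp(-theta*t)
= 3.5100 + (2.2300 - 3.5100)*exp(-2.8400*1.2600)
= 3.5100 + -1.2800 * 0.0279
= 3.4743

3.4743


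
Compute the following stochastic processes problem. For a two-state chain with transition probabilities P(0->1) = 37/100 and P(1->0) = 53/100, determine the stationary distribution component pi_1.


Stationary distribution: pi_0 = p10/(p01+p10), pi_1 = p01/(p01+p10)
p01 = 0.3700, p10 = 0.5300
pi_1 = 0.4111

0.4111


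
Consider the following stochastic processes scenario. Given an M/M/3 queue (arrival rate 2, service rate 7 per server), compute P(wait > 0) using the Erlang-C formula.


a = lambda/mu = 0.2857
rho = a/c = 0.0952
Erlang-C formula applied:
C(c,a) = 0.0032

0.0032


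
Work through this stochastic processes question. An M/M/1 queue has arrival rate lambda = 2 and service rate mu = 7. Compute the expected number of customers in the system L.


rho = 2/7 = 0.2857
L = rho/(1-rho)
= 0.2857/0.7143
= 0.4000

0.4000


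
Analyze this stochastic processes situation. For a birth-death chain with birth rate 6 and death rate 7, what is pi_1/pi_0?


For birth-death process, pi_n/pi_0 = (lambda/mu)^n
= (6/7)^1
= 0.8571

0.8571


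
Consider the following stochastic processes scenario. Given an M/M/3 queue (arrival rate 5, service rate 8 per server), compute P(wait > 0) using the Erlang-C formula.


a = lambda/mu = 0.6250
rho = a/c = 0.2083
Erlang-C formula applied:
C(c,a) = 0.0275

0.0275


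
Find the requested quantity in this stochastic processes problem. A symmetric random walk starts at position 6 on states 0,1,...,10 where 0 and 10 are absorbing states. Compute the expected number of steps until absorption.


For symmetric RW on 0,...,N with absorbing barriers, E(i) = i*(N-i)
E(6) = 6 * 4 = 24

24


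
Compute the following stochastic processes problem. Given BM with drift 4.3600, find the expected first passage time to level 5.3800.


Expected first passage time = a/mu
= 5.3800/4.3600
= 1.2339

1.2339


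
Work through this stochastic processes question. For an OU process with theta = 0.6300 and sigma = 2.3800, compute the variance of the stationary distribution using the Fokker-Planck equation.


Stationary variance = sigma^2 / (2*theta)
= 2.3800^2 / (2*0.6300)
= 5.6644 / 1.2600
= 4.4956

4.4956


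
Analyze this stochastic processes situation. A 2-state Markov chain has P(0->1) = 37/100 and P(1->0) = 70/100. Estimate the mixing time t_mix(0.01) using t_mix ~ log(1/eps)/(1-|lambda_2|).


lambda_2 = |1 - p01 - p10| = |1 - 0.3700 - 0.7000| = 0.0700
t_mix ~ log(1/eps)/(1 - |lambda_2|)
= log(100)/(1 - 0.0700) = 4.6052/0.9300
= 4.9518

4.9518


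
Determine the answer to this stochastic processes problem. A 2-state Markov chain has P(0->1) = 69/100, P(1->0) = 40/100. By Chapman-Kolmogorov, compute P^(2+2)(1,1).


P^4 = P^2 * P^2
Computing via matrix multiplication of the transition matrix.
Entry (1,1) of P^4 = 0.6331

0.6331


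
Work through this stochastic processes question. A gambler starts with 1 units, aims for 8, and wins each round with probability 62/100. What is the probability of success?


Gambler's ruin formula:
r = q/p = 0.3800/0.6200 = 0.6129
P(win) = (1 - r^i)/(1 - r^N)
= (1 - 0.6129^1)/(1 - 0.6129^8)
= 0.3950

0.3950


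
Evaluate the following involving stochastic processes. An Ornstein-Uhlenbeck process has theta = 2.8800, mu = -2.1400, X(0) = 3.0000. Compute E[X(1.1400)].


E[X(t)] = mu + (X(0) - mu)*exp(-theta*t)
= -2.1400 + (3.0000 - -2.1400)*exp(-2.8800*1.1400)
= -2.1400 + 5.1400 * 0.0375
= -1.9472

-1.9472


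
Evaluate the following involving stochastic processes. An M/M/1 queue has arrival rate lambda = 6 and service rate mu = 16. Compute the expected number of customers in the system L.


rho = 6/16 = 0.3750
L = rho/(1-rho)
= 0.3750/0.6250
= 0.6000

0.6000


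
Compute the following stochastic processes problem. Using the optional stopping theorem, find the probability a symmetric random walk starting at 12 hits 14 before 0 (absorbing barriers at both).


By optional stopping theorem: E(M at tau) = M(0) = 12
P(hit 14)*14 + P(hit 0)*0 = 12
P(hit 14) = (12 - 0)/(14 - 0) = 6/7 = 0.8571

0.8571


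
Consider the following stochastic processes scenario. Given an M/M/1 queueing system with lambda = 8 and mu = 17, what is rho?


rho = lambda/mu
= 8/17
= 0.4706

0.4706


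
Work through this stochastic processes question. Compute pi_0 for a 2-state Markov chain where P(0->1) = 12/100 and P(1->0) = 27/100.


Stationary distribution: pi_0 = p10/(p01+p10), pi_1 = p01/(p01+p10)
p01 = 0.1200, p10 = 0.2700
pi_0 = 0.6923

0.6923


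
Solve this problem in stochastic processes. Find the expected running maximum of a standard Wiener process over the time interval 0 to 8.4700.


E(max B(s)) = sqrt(2t/pi)
= sqrt(2*8.4700/pi)
= sqrt(5.3922)
= 2.3221

2.3221


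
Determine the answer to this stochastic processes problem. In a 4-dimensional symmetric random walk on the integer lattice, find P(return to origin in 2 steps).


P(return in 2 steps) = P(reverse first step) = 1/(2d)
= 1/8
= 0.1250

0.1250


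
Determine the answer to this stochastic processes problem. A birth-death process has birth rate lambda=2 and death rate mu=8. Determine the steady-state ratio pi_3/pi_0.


For birth-death process, pi_n/pi_0 = (lambda/mu)^n
= (2/8)^3
= 0.0156

0.0156


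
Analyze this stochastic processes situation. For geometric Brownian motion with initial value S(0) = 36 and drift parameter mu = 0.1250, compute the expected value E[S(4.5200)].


E[S(t)] = S(0) * exp(mu * t)
= 36 * exp(0.1250 * 4.5200)
= 36 * 1.7594
= 63.3401

63.3401


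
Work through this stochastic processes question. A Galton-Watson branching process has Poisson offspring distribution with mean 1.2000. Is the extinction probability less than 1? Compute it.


Since mu = 1.2000 > 1, extinction prob q < 1.
Solve s = exp(mu*(s-1)) iteratively.
q = 0.6863

0.6863


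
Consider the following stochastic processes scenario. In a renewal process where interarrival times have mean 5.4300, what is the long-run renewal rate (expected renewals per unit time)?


Long-run renewal rate = 1/E(X)
= 1/5.4300
= 0.1842

0.1842


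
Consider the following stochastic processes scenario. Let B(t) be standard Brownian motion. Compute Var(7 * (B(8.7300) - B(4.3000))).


Var(alpha*(B(t)-B(s))) = alpha^2 * (t-s)
= 7^2 * (8.7300 - 4.3000)
= 49 * 4.4300
= 217.0700

217.0700


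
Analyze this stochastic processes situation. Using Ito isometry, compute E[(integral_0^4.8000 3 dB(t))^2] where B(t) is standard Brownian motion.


By Ito isometry: E[(int f dB)^2] = int f^2 dt
= 3^2 * 4.8000
= 9 * 4.8000 = 43.2000

43.2000


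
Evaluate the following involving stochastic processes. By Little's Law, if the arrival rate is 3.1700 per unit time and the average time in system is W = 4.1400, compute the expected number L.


Little's Law: L = lambda * W
= 3.1700 * 4.1400
= 13.1238

13.1238


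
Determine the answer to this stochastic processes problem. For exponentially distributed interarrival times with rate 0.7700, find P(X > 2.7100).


P(X > t) = exp(-lambda * t)
= exp(-0.7700 * 2.7100)
= exp(-2.0867) = 0.1241

0.1241


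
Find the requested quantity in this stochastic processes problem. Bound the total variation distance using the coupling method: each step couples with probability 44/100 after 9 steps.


TV distance bound <= (1-delta)^n
= (1 - 0.4400)^9
= 0.5600^9
= 0.0054

0.0054


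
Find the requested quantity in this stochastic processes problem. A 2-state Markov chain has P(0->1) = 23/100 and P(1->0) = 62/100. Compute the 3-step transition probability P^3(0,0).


Computing P^3 by matrix multiplication.
P = [[0.7700, 0.2300], [0.6200, 0.3800]]
After raising P to the power 3:
P^3(0,0) = 0.7303

0.7303


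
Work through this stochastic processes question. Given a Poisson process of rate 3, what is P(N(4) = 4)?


P(N(t)=k) = (lambda*t)^k * exp(-lambda*t) / k!
lambda*t = 12
= 12^4 * exp(-12) / 4!
= 20736 * 6.1442e-06 / 24
= 0.0053

0.0053


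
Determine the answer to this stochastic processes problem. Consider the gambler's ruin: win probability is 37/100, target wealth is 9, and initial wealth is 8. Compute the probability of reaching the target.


Gambler's ruin formula:
r = q/p = 0.6300/0.3700 = 1.7027
P(win) = (1 - r^i)/(1 - r^N)
= (1 - 1.7027^8)/(1 - 1.7027^9)
= 0.5838

0.5838


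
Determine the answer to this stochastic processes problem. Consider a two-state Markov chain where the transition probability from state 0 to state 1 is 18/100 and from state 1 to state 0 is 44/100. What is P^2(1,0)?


Computing P^2 by matrix multiplication.
P = [[0.8200, 0.1800], [0.4400, 0.5600]]
After raising P to the power 2:
P^2(1,0) = 0.6072

0.6072


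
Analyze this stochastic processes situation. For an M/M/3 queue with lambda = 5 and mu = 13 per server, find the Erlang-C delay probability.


a = lambda/mu = 0.3846
rho = a/c = 0.1282
Erlang-C formula applied:
C(c,a) = 0.0074

0.0074


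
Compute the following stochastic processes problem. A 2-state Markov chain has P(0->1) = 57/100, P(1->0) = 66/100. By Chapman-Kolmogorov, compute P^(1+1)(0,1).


P^2 = P^1 * P^1
Computing via matrix multiplication of the transition matrix.
Entry (0,1) of P^2 = 0.4389

0.4389


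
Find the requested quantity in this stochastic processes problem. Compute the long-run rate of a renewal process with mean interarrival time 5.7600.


Long-run renewal rate = 1/E(X)
= 1/5.7600
= 0.1736

0.1736


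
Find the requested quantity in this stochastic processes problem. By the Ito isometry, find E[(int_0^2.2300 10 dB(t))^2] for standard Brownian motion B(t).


By Ito isometry: E[(int f dB)^2] = int f^2 dt
= 10^2 * 2.2300
= 100 * 2.2300 = 223.0000

223.0000


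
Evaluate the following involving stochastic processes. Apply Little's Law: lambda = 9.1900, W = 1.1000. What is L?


Little's Law: L = lambda * W
= 9.1900 * 1.1000
= 10.1090

10.1090


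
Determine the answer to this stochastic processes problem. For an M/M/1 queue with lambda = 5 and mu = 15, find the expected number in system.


rho = 5/15 = 0.3333
L = rho/(1-rho)
= 0.3333/0.6667
= 0.5000

0.5000


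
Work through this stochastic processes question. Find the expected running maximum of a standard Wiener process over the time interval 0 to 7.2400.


E(max B(s)) = sqrt(2t/pi)
= sqrt(2*7.2400/pi)
= sqrt(4.6091)
= 2.1469

2.1469


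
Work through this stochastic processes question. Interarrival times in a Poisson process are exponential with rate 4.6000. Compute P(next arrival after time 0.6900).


P(X > t) = exp(-lambda * t)
= exp(-4.6000 * 0.6900)
= exp(-3.1740) = 0.0418

0.0418


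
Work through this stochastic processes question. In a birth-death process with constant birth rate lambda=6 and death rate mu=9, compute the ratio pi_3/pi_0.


For birth-death process, pi_n/pi_0 = (lambda/mu)^n
= (6/9)^3
= 0.2963

0.2963


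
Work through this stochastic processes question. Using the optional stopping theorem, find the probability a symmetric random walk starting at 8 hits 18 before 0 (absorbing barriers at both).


By optional stopping theorem: E(M at tau) = M(0) = 8
P(hit 18)*18 + P(hit 0)*0 = 8
P(hit 18) = (8 - 0)/(18 - 0) = 4/9 = 0.4444

0.4444


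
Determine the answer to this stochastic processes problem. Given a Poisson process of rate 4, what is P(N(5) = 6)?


P(N(t)=k) = (lambda*t)^k * exp(-lambda*t) / k!
lambda*t = 20
= 20^6 * exp(-20) / 6!
= 64000000 * 2.0612e-09 / 720
= 1.8321e-04

1.8321e-04


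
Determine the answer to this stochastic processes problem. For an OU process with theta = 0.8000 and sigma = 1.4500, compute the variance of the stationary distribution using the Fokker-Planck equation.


Stationary variance = sigma^2 / (2*theta)
= 1.4500^2 / (2*0.8000)
= 2.1025 / 1.6000
= 1.3141

1.3141


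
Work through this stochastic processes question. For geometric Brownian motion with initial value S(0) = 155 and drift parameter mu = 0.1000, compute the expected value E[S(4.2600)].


E[S(t)] = S(0) * exp(mu * t)
= 155 * exp(0.1000 * 4.2600)
= 155 * 1.5311
= 237.3237

237.3237


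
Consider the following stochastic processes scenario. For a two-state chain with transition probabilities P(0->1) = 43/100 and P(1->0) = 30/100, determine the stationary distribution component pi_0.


Stationary distribution: pi_0 = p10/(p01+p10), pi_1 = p01/(p01+p10)
p01 = 0.4300, p10 = 0.3000
pi_0 = 0.4110

0.4110


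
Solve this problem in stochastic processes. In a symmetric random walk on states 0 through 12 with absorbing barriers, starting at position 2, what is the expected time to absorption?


For symmetric RW on 0,...,N with absorbing barriers, E(i) = i*(N-i)
E(2) = 2 * 10 = 20

20


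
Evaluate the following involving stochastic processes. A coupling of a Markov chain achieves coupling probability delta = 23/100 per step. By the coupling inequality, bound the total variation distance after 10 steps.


TV distance bound <= (1-delta)^n
= (1 - 0.2300)^10
= 0.7700^10
= 0.0733

0.0733


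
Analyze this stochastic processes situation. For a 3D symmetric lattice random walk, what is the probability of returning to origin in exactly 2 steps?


P(return in 2 steps) = P(reverse first step) = 1/(2d)
= 1/6
= 0.1667

0.1667


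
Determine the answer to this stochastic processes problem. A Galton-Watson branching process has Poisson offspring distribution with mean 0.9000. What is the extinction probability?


Since mu = 0.9000 <= 1, extinction probability = 1.

1.0000


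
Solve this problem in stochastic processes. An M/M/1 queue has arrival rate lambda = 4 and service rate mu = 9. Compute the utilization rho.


rho = lambda/mu
= 4/9
= 0.4444

0.4444


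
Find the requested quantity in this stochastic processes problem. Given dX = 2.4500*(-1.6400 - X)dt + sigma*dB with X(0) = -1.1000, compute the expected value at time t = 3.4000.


E[X(t)] = mu + (X(0) - mu)*exp(-theta*t)
= -1.6400 + (-1.1000 - -1.6400)*exp(-2.4500*3.4000)
= -1.6400 + 0.5400 * 2.4117e-04
= -1.6399

-1.6399


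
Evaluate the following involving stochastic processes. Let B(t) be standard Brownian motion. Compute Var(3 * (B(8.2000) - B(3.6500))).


Var(alpha*(B(t)-B(s))) = alpha^2 * (t-s)
= 3^2 * (8.2000 - 3.6500)
= 9 * 4.5500
= 40.9500

40.9500


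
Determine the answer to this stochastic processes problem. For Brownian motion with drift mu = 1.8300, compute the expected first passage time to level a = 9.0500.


Expected first passage time = a/mu
= 9.0500/1.8300
= 4.9454

4.9454


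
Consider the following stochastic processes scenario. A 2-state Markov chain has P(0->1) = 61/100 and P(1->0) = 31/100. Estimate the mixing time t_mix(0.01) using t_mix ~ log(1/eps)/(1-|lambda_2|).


lambda_2 = |1 - p01 - p10| = |1 - 0.6100 - 0.3100| = 0.0800
t_mix ~ log(1/eps)/(1 - |lambda_2|)
= log(100)/(1 - 0.0800) = 4.6052/0.9200
= 5.0056

5.0056


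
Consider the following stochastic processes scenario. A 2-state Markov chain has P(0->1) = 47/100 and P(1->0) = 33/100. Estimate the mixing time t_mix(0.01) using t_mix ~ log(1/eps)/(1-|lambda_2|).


lambda_2 = |1 - p01 - p10| = |1 - 0.4700 - 0.3300| = 0.2000
t_mix ~ log(1/eps)/(1 - |lambda_2|)
= log(100)/(1 - 0.2000) = 4.6052/0.8000
= 5.7565

5.7565


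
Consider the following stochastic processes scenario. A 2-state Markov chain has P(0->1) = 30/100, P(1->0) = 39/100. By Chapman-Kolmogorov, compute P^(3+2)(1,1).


P^5 = P^3 * P^2
Computing via matrix multiplication of the transition matrix.
Entry (1,1) of P^5 = 0.4364

0.4364


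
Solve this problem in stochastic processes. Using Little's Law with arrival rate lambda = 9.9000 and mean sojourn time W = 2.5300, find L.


Little's Law: L = lambda * W
= 9.9000 * 2.5300
= 25.0470

25.0470


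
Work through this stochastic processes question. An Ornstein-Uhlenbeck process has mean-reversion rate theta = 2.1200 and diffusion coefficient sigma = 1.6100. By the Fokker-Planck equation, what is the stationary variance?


Stationary variance = sigma^2 / (2*theta)
= 1.6100^2 / (2*2.1200)
= 2.5921 / 4.2400
= 0.6113

0.6113


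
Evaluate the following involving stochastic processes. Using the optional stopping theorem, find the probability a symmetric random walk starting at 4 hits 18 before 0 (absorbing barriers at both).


By optional stopping theorem: E(M at tau) = M(0) = 4
P(hit 18)*18 + P(hit 0)*0 = 4
P(hit 18) = (4 - 0)/(18 - 0) = 2/9 = 0.2222

0.2222


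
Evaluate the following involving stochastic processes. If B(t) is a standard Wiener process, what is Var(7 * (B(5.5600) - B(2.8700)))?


Var(alpha*(B(t)-B(s))) = alpha^2 * (t-s)
= 7^2 * (5.5600 - 2.8700)
= 49 * 2.6900
= 131.8100

131.8100


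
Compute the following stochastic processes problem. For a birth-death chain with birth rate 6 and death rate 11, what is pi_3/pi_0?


For birth-death process, pi_n/pi_0 = (lambda/mu)^n
= (6/11)^3
= 0.1623

0.1623


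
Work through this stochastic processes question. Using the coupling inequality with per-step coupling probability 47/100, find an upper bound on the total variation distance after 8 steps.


TV distance bound <= (1-delta)^n
= (1 - 0.4700)^8
= 0.5300^8
= 0.0062

0.0062
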